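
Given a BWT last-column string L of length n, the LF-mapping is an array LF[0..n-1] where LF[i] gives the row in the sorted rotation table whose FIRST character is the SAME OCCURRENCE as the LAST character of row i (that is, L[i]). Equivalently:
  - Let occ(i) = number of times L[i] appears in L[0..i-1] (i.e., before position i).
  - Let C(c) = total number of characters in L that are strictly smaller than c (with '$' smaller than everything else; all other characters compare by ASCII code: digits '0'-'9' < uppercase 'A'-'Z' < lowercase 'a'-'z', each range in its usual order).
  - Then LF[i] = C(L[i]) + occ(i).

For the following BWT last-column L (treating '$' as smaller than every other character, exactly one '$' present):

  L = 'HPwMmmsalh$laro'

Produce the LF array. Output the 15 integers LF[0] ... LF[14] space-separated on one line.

Char counts: '$':1, 'H':1, 'M':1, 'P':1, 'a':2, 'h':1, 'l':2, 'm':2, 'o':1, 'r':1, 's':1, 'w':1
C (first-col start): C('$')=0, C('H')=1, C('M')=2, C('P')=3, C('a')=4, C('h')=6, C('l')=7, C('m')=9, C('o')=11, C('r')=12, C('s')=13, C('w')=14
L[0]='H': occ=0, LF[0]=C('H')+0=1+0=1
L[1]='P': occ=0, LF[1]=C('P')+0=3+0=3
L[2]='w': occ=0, LF[2]=C('w')+0=14+0=14
L[3]='M': occ=0, LF[3]=C('M')+0=2+0=2
L[4]='m': occ=0, LF[4]=C('m')+0=9+0=9
L[5]='m': occ=1, LF[5]=C('m')+1=9+1=10
L[6]='s': occ=0, LF[6]=C('s')+0=13+0=13
L[7]='a': occ=0, LF[7]=C('a')+0=4+0=4
L[8]='l': occ=0, LF[8]=C('l')+0=7+0=7
L[9]='h': occ=0, LF[9]=C('h')+0=6+0=6
L[10]='$': occ=0, LF[10]=C('$')+0=0+0=0
L[11]='l': occ=1, LF[11]=C('l')+1=7+1=8
L[12]='a': occ=1, LF[12]=C('a')+1=4+1=5
L[13]='r': occ=0, LF[13]=C('r')+0=12+0=12
L[14]='o': occ=0, LF[14]=C('o')+0=11+0=11

Answer: 1 3 14 2 9 10 13 4 7 6 0 8 5 12 11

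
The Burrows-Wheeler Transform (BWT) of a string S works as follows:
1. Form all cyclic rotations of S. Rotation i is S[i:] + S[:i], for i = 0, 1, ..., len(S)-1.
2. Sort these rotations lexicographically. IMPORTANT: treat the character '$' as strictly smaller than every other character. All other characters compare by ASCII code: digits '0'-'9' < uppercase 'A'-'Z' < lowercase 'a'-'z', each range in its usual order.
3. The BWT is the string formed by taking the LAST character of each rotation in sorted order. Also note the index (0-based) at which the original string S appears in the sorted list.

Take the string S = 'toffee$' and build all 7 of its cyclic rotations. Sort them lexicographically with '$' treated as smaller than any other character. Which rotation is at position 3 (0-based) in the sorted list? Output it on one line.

All 7 rotations (rotation i = S[i:]+S[:i]):
  rot[0] = toffee$
  rot[1] = offee$t
  rot[2] = ffee$to
  rot[3] = fee$tof
  rot[4] = ee$toff
  rot[5] = e$toffe
  rot[6] = $toffee
Sorted (with $ < everything):
  sorted[0] = $toffee
  sorted[1] = e$toffe
  sorted[2] = ee$toff
  sorted[3] = fee$tof
  sorted[4] = ffee$to
  sorted[5] = offee$t
  sorted[6] = toffee$
sorted[3] = fee$tof

Answer: fee$tof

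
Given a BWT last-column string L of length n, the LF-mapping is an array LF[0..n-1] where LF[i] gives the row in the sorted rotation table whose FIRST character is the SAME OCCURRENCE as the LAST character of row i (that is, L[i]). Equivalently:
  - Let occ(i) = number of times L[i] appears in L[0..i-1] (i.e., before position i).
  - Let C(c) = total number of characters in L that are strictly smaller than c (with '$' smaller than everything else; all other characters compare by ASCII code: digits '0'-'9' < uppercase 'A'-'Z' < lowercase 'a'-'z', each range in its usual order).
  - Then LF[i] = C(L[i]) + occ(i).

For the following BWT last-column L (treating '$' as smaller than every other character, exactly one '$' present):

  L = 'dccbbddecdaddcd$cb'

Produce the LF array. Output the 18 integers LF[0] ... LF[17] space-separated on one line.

Answer: 10 5 6 2 3 11 12 17 7 13 1 14 15 8 16 0 9 4

Derivation:
Char counts: '$':1, 'a':1, 'b':3, 'c':5, 'd':7, 'e':1
C (first-col start): C('$')=0, C('a')=1, C('b')=2, C('c')=5, C('d')=10, C('e')=17
L[0]='d': occ=0, LF[0]=C('d')+0=10+0=10
L[1]='c': occ=0, LF[1]=C('c')+0=5+0=5
L[2]='c': occ=1, LF[2]=C('c')+1=5+1=6
L[3]='b': occ=0, LF[3]=C('b')+0=2+0=2
L[4]='b': occ=1, LF[4]=C('b')+1=2+1=3
L[5]='d': occ=1, LF[5]=C('d')+1=10+1=11
L[6]='d': occ=2, LF[6]=C('d')+2=10+2=12
L[7]='e': occ=0, LF[7]=C('e')+0=17+0=17
L[8]='c': occ=2, LF[8]=C('c')+2=5+2=7
L[9]='d': occ=3, LF[9]=C('d')+3=10+3=13
L[10]='a': occ=0, LF[10]=C('a')+0=1+0=1
L[11]='d': occ=4, LF[11]=C('d')+4=10+4=14
L[12]='d': occ=5, LF[12]=C('d')+5=10+5=15
L[13]='c': occ=3, LF[13]=C('c')+3=5+3=8
L[14]='d': occ=6, LF[14]=C('d')+6=10+6=16
L[15]='$': occ=0, LF[15]=C('$')+0=0+0=0
L[16]='c': occ=4, LF[16]=C('c')+4=5+4=9
L[17]='b': occ=2, LF[17]=C('b')+2=2+2=4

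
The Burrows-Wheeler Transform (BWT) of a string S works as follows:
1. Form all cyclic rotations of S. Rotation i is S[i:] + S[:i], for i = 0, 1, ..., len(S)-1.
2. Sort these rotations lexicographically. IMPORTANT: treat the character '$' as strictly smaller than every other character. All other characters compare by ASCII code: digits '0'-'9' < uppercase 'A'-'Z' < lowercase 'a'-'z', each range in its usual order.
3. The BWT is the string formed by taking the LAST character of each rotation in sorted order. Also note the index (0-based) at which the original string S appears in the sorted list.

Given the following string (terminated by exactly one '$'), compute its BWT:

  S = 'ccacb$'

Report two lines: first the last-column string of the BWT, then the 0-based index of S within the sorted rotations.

Answer: bccca$
5

Derivation:
All 6 rotations (rotation i = S[i:]+S[:i]):
  rot[0] = ccacb$
  rot[1] = cacb$c
  rot[2] = acb$cc
  rot[3] = cb$cca
  rot[4] = b$ccac
  rot[5] = $ccacb
Sorted (with $ < everything):
  sorted[0] = $ccacb  (last char: 'b')
  sorted[1] = acb$cc  (last char: 'c')
  sorted[2] = b$ccac  (last char: 'c')
  sorted[3] = cacb$c  (last char: 'c')
  sorted[4] = cb$cca  (last char: 'a')
  sorted[5] = ccacb$  (last char: '$')
Last column: bccca$
Original string S is at sorted index 5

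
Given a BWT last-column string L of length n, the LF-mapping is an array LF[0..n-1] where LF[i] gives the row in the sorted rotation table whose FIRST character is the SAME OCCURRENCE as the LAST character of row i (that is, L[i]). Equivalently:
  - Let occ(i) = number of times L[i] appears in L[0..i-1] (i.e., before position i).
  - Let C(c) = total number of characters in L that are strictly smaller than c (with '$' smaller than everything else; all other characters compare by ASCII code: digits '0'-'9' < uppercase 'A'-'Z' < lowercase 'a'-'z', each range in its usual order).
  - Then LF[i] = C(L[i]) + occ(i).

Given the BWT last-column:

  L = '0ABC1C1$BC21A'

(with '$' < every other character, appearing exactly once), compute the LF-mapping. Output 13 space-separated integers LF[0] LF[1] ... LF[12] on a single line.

Char counts: '$':1, '0':1, '1':3, '2':1, 'A':2, 'B':2, 'C':3
C (first-col start): C('$')=0, C('0')=1, C('1')=2, C('2')=5, C('A')=6, C('B')=8, C('C')=10
L[0]='0': occ=0, LF[0]=C('0')+0=1+0=1
L[1]='A': occ=0, LF[1]=C('A')+0=6+0=6
L[2]='B': occ=0, LF[2]=C('B')+0=8+0=8
L[3]='C': occ=0, LF[3]=C('C')+0=10+0=10
L[4]='1': occ=0, LF[4]=C('1')+0=2+0=2
L[5]='C': occ=1, LF[5]=C('C')+1=10+1=11
L[6]='1': occ=1, LF[6]=C('1')+1=2+1=3
L[7]='$': occ=0, LF[7]=C('$')+0=0+0=0
L[8]='B': occ=1, LF[8]=C('B')+1=8+1=9
L[9]='C': occ=2, LF[9]=C('C')+2=10+2=12
L[10]='2': occ=0, LF[10]=C('2')+0=5+0=5
L[11]='1': occ=2, LF[11]=C('1')+2=2+2=4
L[12]='A': occ=1, LF[12]=C('A')+1=6+1=7

Answer: 1 6 8 10 2 11 3 0 9 12 5 4 7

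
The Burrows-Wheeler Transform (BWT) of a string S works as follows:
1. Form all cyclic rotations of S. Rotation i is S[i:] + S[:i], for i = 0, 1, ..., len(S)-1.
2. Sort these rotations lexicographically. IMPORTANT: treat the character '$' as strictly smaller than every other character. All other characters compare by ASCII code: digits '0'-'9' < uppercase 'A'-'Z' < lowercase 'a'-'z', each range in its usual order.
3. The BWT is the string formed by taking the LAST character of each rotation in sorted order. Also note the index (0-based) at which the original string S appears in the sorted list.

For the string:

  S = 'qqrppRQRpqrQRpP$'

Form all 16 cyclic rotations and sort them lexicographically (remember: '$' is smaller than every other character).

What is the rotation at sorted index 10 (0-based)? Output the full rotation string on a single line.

Answer: pqrQRpP$qqrppRQR

Derivation:
All 16 rotations (rotation i = S[i:]+S[:i]):
  rot[0] = qqrppRQRpqrQRpP$
  rot[1] = qrppRQRpqrQRpP$q
  rot[2] = rppRQRpqrQRpP$qq
  rot[3] = ppRQRpqrQRpP$qqr
  rot[4] = pRQRpqrQRpP$qqrp
  rot[5] = RQRpqrQRpP$qqrpp
  rot[6] = QRpqrQRpP$qqrppR
  rot[7] = RpqrQRpP$qqrppRQ
  rot[8] = pqrQRpP$qqrppRQR
  rot[9] = qrQRpP$qqrppRQRp
  rot[10] = rQRpP$qqrppRQRpq
  rot[11] = QRpP$qqrppRQRpqr
  rot[12] = RpP$qqrppRQRpqrQ
  rot[13] = pP$qqrppRQRpqrQR
  rot[14] = P$qqrppRQRpqrQRp
  rot[15] = $qqrppRQRpqrQRpP
Sorted (with $ < everything):
  sorted[0] = $qqrppRQRpqrQRpP
  sorted[1] = P$qqrppRQRpqrQRp
  sorted[2] = QRpP$qqrppRQRpqr
  sorted[3] = QRpqrQRpP$qqrppR
  sorted[4] = RQRpqrQRpP$qqrpp
  sorted[5] = RpP$qqrppRQRpqrQ
  sorted[6] = RpqrQRpP$qqrppRQ
  sorted[7] = pP$qqrppRQRpqrQR
  sorted[8] = pRQRpqrQRpP$qqrp
  sorted[9] = ppRQRpqrQRpP$qqr
  sorted[10] = pqrQRpP$qqrppRQR
  sorted[11] = qqrppRQRpqrQRpP$
  sorted[12] = qrQRpP$qqrppRQRp
  sorted[13] = qrppRQRpqrQRpP$q
  sorted[14] = rQRpP$qqrppRQRpq
  sorted[15] = rppRQRpqrQRpP$qq
sorted[10] = pqrQRpP$qqrppRQR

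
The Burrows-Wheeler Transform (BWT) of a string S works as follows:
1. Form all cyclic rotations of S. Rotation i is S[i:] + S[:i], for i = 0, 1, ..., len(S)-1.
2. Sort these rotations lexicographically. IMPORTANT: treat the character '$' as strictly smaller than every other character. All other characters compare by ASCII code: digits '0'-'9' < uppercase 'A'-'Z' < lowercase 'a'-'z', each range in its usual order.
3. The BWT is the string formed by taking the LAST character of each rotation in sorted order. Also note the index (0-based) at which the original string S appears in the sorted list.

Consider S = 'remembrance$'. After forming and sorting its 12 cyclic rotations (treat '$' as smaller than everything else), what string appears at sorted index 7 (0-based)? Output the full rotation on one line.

All 12 rotations (rotation i = S[i:]+S[:i]):
  rot[0] = remembrance$
  rot[1] = emembrance$r
  rot[2] = membrance$re
  rot[3] = embrance$rem
  rot[4] = mbrance$reme
  rot[5] = brance$remem
  rot[6] = rance$rememb
  rot[7] = ance$remembr
  rot[8] = nce$remembra
  rot[9] = ce$remembran
  rot[10] = e$remembranc
  rot[11] = $remembrance
Sorted (with $ < everything):
  sorted[0] = $remembrance
  sorted[1] = ance$remembr
  sorted[2] = brance$remem
  sorted[3] = ce$remembran
  sorted[4] = e$remembranc
  sorted[5] = embrance$rem
  sorted[6] = emembrance$r
  sorted[7] = mbrance$reme
  sorted[8] = membrance$re
  sorted[9] = nce$remembra
  sorted[10] = rance$rememb
  sorted[11] = remembrance$
sorted[7] = mbrance$reme

Answer: mbrance$reme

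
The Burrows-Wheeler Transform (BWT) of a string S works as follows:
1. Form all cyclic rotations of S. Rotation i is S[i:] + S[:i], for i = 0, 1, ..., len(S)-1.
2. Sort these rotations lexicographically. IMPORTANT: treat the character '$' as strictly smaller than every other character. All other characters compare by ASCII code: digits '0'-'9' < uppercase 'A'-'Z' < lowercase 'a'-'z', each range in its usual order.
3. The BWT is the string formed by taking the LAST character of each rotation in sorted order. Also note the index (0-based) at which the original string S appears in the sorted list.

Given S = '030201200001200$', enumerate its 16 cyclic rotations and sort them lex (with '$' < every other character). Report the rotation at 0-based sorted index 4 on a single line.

Answer: 0001200$03020120

Derivation:
All 16 rotations (rotation i = S[i:]+S[:i]):
  rot[0] = 030201200001200$
  rot[1] = 30201200001200$0
  rot[2] = 0201200001200$03
  rot[3] = 201200001200$030
  rot[4] = 01200001200$0302
  rot[5] = 1200001200$03020
  rot[6] = 200001200$030201
  rot[7] = 00001200$0302012
  rot[8] = 0001200$03020120
  rot[9] = 001200$030201200
  rot[10] = 01200$0302012000
  rot[11] = 1200$03020120000
  rot[12] = 200$030201200001
  rot[13] = 00$0302012000012
  rot[14] = 0$03020120000120
  rot[15] = $030201200001200
Sorted (with $ < everything):
  sorted[0] = $030201200001200
  sorted[1] = 0$03020120000120
  sorted[2] = 00$0302012000012
  sorted[3] = 00001200$0302012
  sorted[4] = 0001200$03020120
  sorted[5] = 001200$030201200
  sorted[6] = 01200$0302012000
  sorted[7] = 01200001200$0302
  sorted[8] = 0201200001200$03
  sorted[9] = 030201200001200$
  sorted[10] = 1200$03020120000
  sorted[11] = 1200001200$03020
  sorted[12] = 200$030201200001
  sorted[13] = 200001200$030201
  sorted[14] = 201200001200$030
  sorted[15] = 30201200001200$0
sorted[4] = 0001200$03020120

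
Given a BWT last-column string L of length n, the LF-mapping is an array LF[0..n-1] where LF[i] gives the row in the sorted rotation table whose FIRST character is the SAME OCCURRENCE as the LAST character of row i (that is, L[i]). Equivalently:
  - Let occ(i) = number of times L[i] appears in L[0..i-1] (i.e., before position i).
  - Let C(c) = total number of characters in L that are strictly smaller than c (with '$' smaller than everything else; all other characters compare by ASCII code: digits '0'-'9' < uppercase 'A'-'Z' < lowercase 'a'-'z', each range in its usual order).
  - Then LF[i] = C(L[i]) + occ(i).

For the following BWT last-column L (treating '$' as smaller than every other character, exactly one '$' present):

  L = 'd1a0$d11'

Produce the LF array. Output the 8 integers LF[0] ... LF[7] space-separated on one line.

Answer: 6 2 5 1 0 7 3 4

Derivation:
Char counts: '$':1, '0':1, '1':3, 'a':1, 'd':2
C (first-col start): C('$')=0, C('0')=1, C('1')=2, C('a')=5, C('d')=6
L[0]='d': occ=0, LF[0]=C('d')+0=6+0=6
L[1]='1': occ=0, LF[1]=C('1')+0=2+0=2
L[2]='a': occ=0, LF[2]=C('a')+0=5+0=5
L[3]='0': occ=0, LF[3]=C('0')+0=1+0=1
L[4]='$': occ=0, LF[4]=C('$')+0=0+0=0
L[5]='d': occ=1, LF[5]=C('d')+1=6+1=7
L[6]='1': occ=1, LF[6]=C('1')+1=2+1=3
L[7]='1': occ=2, LF[7]=C('1')+2=2+2=4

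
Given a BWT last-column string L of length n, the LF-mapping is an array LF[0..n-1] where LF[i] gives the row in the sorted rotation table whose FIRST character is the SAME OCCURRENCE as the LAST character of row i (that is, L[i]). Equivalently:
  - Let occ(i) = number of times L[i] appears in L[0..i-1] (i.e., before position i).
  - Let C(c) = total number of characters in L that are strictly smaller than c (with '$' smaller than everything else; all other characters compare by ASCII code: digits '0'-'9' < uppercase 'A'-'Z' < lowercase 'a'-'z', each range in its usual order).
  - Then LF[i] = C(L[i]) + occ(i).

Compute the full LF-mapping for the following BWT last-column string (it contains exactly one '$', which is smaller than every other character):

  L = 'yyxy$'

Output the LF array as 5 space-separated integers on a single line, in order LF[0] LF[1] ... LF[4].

Char counts: '$':1, 'x':1, 'y':3
C (first-col start): C('$')=0, C('x')=1, C('y')=2
L[0]='y': occ=0, LF[0]=C('y')+0=2+0=2
L[1]='y': occ=1, LF[1]=C('y')+1=2+1=3
L[2]='x': occ=0, LF[2]=C('x')+0=1+0=1
L[3]='y': occ=2, LF[3]=C('y')+2=2+2=4
L[4]='$': occ=0, LF[4]=C('$')+0=0+0=0

Answer: 2 3 1 4 0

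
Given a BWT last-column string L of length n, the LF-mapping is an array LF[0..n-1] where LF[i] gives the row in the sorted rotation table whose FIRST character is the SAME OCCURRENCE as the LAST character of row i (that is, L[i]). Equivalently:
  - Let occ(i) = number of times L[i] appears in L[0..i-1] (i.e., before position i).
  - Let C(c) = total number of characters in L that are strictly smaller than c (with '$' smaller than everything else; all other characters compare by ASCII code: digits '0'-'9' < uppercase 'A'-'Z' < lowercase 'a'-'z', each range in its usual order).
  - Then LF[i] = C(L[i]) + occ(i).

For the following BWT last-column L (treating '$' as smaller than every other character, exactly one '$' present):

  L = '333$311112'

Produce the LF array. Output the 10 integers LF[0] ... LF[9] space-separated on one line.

Char counts: '$':1, '1':4, '2':1, '3':4
C (first-col start): C('$')=0, C('1')=1, C('2')=5, C('3')=6
L[0]='3': occ=0, LF[0]=C('3')+0=6+0=6
L[1]='3': occ=1, LF[1]=C('3')+1=6+1=7
L[2]='3': occ=2, LF[2]=C('3')+2=6+2=8
L[3]='$': occ=0, LF[3]=C('$')+0=0+0=0
L[4]='3': occ=3, LF[4]=C('3')+3=6+3=9
L[5]='1': occ=0, LF[5]=C('1')+0=1+0=1
L[6]='1': occ=1, LF[6]=C('1')+1=1+1=2
L[7]='1': occ=2, LF[7]=C('1')+2=1+2=3
L[8]='1': occ=3, LF[8]=C('1')+3=1+3=4
L[9]='2': occ=0, LF[9]=C('2')+0=5+0=5

Answer: 6 7 8 0 9 1 2 3 4 5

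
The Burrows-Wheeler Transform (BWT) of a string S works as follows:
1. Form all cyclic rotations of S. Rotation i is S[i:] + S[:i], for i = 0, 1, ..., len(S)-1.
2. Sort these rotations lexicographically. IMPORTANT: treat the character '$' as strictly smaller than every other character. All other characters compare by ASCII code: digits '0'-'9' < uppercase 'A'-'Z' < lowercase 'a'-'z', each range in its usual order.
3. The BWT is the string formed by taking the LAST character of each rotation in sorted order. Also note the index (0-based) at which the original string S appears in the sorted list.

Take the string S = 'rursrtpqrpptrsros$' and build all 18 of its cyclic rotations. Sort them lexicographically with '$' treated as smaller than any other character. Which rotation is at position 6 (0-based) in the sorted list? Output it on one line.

All 18 rotations (rotation i = S[i:]+S[:i]):
  rot[0] = rursrtpqrpptrsros$
  rot[1] = ursrtpqrpptrsros$r
  rot[2] = rsrtpqrpptrsros$ru
  rot[3] = srtpqrpptrsros$rur
  rot[4] = rtpqrpptrsros$rurs
  rot[5] = tpqrpptrsros$rursr
  rot[6] = pqrpptrsros$rursrt
  rot[7] = qrpptrsros$rursrtp
  rot[8] = rpptrsros$rursrtpq
  rot[9] = pptrsros$rursrtpqr
  rot[10] = ptrsros$rursrtpqrp
  rot[11] = trsros$rursrtpqrpp
  rot[12] = rsros$rursrtpqrppt
  rot[13] = sros$rursrtpqrpptr
  rot[14] = ros$rursrtpqrpptrs
  rot[15] = os$rursrtpqrpptrsr
  rot[16] = s$rursrtpqrpptrsro
  rot[17] = $rursrtpqrpptrsros
Sorted (with $ < everything):
  sorted[0] = $rursrtpqrpptrsros
  sorted[1] = os$rursrtpqrpptrsr
  sorted[2] = pptrsros$rursrtpqr
  sorted[3] = pqrpptrsros$rursrt
  sorted[4] = ptrsros$rursrtpqrp
  sorted[5] = qrpptrsros$rursrtp
  sorted[6] = ros$rursrtpqrpptrs
  sorted[7] = rpptrsros$rursrtpq
  sorted[8] = rsros$rursrtpqrppt
  sorted[9] = rsrtpqrpptrsros$ru
  sorted[10] = rtpqrpptrsros$rurs
  sorted[11] = rursrtpqrpptrsros$
  sorted[12] = s$rursrtpqrpptrsro
  sorted[13] = sros$rursrtpqrpptr
  sorted[14] = srtpqrpptrsros$rur
  sorted[15] = tpqrpptrsros$rursr
  sorted[16] = trsros$rursrtpqrpp
  sorted[17] = ursrtpqrpptrsros$r
sorted[6] = ros$rursrtpqrpptrs

Answer: ros$rursrtpqrpptrs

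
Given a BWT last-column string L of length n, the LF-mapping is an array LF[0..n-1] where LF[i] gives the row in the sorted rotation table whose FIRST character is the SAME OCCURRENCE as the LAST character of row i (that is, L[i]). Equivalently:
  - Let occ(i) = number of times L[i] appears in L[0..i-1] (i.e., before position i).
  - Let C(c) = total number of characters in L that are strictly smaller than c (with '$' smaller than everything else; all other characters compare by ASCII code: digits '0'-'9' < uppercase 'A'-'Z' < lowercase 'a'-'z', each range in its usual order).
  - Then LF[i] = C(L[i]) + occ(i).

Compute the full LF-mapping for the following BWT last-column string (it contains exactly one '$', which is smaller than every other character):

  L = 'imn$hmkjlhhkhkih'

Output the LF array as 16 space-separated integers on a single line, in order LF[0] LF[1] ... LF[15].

Answer: 6 13 15 0 1 14 9 8 12 2 3 10 4 11 7 5

Derivation:
Char counts: '$':1, 'h':5, 'i':2, 'j':1, 'k':3, 'l':1, 'm':2, 'n':1
C (first-col start): C('$')=0, C('h')=1, C('i')=6, C('j')=8, C('k')=9, C('l')=12, C('m')=13, C('n')=15
L[0]='i': occ=0, LF[0]=C('i')+0=6+0=6
L[1]='m': occ=0, LF[1]=C('m')+0=13+0=13
L[2]='n': occ=0, LF[2]=C('n')+0=15+0=15
L[3]='$': occ=0, LF[3]=C('$')+0=0+0=0
L[4]='h': occ=0, LF[4]=C('h')+0=1+0=1
L[5]='m': occ=1, LF[5]=C('m')+1=13+1=14
L[6]='k': occ=0, LF[6]=C('k')+0=9+0=9
L[7]='j': occ=0, LF[7]=C('j')+0=8+0=8
L[8]='l': occ=0, LF[8]=C('l')+0=12+0=12
L[9]='h': occ=1, LF[9]=C('h')+1=1+1=2
L[10]='h': occ=2, LF[10]=C('h')+2=1+2=3
L[11]='k': occ=1, LF[11]=C('k')+1=9+1=10
L[12]='h': occ=3, LF[12]=C('h')+3=1+3=4
L[13]='k': occ=2, LF[13]=C('k')+2=9+2=11
L[14]='i': occ=1, LF[14]=C('i')+1=6+1=7
L[15]='h': occ=4, LF[15]=C('h')+4=1+4=5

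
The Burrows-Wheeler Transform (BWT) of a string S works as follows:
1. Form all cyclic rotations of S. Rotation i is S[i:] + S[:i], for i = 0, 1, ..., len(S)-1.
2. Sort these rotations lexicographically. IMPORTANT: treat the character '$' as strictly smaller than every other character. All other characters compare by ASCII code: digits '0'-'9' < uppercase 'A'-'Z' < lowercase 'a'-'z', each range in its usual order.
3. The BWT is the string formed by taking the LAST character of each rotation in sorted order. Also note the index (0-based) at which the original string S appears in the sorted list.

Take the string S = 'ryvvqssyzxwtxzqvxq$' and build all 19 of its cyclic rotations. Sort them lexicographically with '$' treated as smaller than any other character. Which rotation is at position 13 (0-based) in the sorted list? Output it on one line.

Answer: xwtxzqvxq$ryvvqssyz

Derivation:
All 19 rotations (rotation i = S[i:]+S[:i]):
  rot[0] = ryvvqssyzxwtxzqvxq$
  rot[1] = yvvqssyzxwtxzqvxq$r
  rot[2] = vvqssyzxwtxzqvxq$ry
  rot[3] = vqssyzxwtxzqvxq$ryv
  rot[4] = qssyzxwtxzqvxq$ryvv
  rot[5] = ssyzxwtxzqvxq$ryvvq
  rot[6] = syzxwtxzqvxq$ryvvqs
  rot[7] = yzxwtxzqvxq$ryvvqss
  rot[8] = zxwtxzqvxq$ryvvqssy
  rot[9] = xwtxzqvxq$ryvvqssyz
  rot[10] = wtxzqvxq$ryvvqssyzx
  rot[11] = txzqvxq$ryvvqssyzxw
  rot[12] = xzqvxq$ryvvqssyzxwt
  rot[13] = zqvxq$ryvvqssyzxwtx
  rot[14] = qvxq$ryvvqssyzxwtxz
  rot[15] = vxq$ryvvqssyzxwtxzq
  rot[16] = xq$ryvvqssyzxwtxzqv
  rot[17] = q$ryvvqssyzxwtxzqvx
  rot[18] = $ryvvqssyzxwtxzqvxq
Sorted (with $ < everything):
  sorted[0] = $ryvvqssyzxwtxzqvxq
  sorted[1] = q$ryvvqssyzxwtxzqvx
  sorted[2] = qssyzxwtxzqvxq$ryvv
  sorted[3] = qvxq$ryvvqssyzxwtxz
  sorted[4] = ryvvqssyzxwtxzqvxq$
  sorted[5] = ssyzxwtxzqvxq$ryvvq
  sorted[6] = syzxwtxzqvxq$ryvvqs
  sorted[7] = txzqvxq$ryvvqssyzxw
  sorted[8] = vqssyzxwtxzqvxq$ryv
  sorted[9] = vvqssyzxwtxzqvxq$ry
  sorted[10] = vxq$ryvvqssyzxwtxzq
  sorted[11] = wtxzqvxq$ryvvqssyzx
  sorted[12] = xq$ryvvqssyzxwtxzqv
  sorted[13] = xwtxzqvxq$ryvvqssyz
  sorted[14] = xzqvxq$ryvvqssyzxwt
  sorted[15] = yvvqssyzxwtxzqvxq$r
  sorted[16] = yzxwtxzqvxq$ryvvqss
  sorted[17] = zqvxq$ryvvqssyzxwtx
  sorted[18] = zxwtxzqvxq$ryvvqssy
sorted[13] = xwtxzqvxq$ryvvqssyz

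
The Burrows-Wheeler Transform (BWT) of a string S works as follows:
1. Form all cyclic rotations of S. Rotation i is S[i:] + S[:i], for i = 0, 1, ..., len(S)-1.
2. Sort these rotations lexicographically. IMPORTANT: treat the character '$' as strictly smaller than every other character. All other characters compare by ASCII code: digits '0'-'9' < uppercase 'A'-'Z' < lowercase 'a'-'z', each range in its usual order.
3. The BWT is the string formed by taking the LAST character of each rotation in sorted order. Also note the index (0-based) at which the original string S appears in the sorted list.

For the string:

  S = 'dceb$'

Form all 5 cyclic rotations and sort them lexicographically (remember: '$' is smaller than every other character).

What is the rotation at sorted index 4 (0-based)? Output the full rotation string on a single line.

All 5 rotations (rotation i = S[i:]+S[:i]):
  rot[0] = dceb$
  rot[1] = ceb$d
  rot[2] = eb$dc
  rot[3] = b$dce
  rot[4] = $dceb
Sorted (with $ < everything):
  sorted[0] = $dceb
  sorted[1] = b$dce
  sorted[2] = ceb$d
  sorted[3] = dceb$
  sorted[4] = eb$dc
sorted[4] = eb$dc

Answer: eb$dc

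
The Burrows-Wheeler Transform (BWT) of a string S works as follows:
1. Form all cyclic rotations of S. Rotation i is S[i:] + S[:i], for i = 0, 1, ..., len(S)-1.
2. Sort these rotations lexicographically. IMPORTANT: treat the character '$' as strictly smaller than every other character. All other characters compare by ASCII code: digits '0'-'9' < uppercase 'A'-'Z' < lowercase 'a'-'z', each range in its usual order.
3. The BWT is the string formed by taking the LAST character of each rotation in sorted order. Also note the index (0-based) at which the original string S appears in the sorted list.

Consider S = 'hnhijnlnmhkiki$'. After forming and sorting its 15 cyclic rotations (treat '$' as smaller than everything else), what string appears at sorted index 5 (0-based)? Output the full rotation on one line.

All 15 rotations (rotation i = S[i:]+S[:i]):
  rot[0] = hnhijnlnmhkiki$
  rot[1] = nhijnlnmhkiki$h
  rot[2] = hijnlnmhkiki$hn
  rot[3] = ijnlnmhkiki$hnh
  rot[4] = jnlnmhkiki$hnhi
  rot[5] = nlnmhkiki$hnhij
  rot[6] = lnmhkiki$hnhijn
  rot[7] = nmhkiki$hnhijnl
  rot[8] = mhkiki$hnhijnln
  rot[9] = hkiki$hnhijnlnm
  rot[10] = kiki$hnhijnlnmh
  rot[11] = iki$hnhijnlnmhk
  rot[12] = ki$hnhijnlnmhki
  rot[13] = i$hnhijnlnmhkik
  rot[14] = $hnhijnlnmhkiki
Sorted (with $ < everything):
  sorted[0] = $hnhijnlnmhkiki
  sorted[1] = hijnlnmhkiki$hn
  sorted[2] = hkiki$hnhijnlnm
  sorted[3] = hnhijnlnmhkiki$
  sorted[4] = i$hnhijnlnmhkik
  sorted[5] = ijnlnmhkiki$hnh
  sorted[6] = iki$hnhijnlnmhk
  sorted[7] = jnlnmhkiki$hnhi
  sorted[8] = ki$hnhijnlnmhki
  sorted[9] = kiki$hnhijnlnmh
  sorted[10] = lnmhkiki$hnhijn
  sorted[11] = mhkiki$hnhijnln
  sorted[12] = nhijnlnmhkiki$h
  sorted[13] = nlnmhkiki$hnhij
  sorted[14] = nmhkiki$hnhijnl
sorted[5] = ijnlnmhkiki$hnh

Answer: ijnlnmhkiki$hnh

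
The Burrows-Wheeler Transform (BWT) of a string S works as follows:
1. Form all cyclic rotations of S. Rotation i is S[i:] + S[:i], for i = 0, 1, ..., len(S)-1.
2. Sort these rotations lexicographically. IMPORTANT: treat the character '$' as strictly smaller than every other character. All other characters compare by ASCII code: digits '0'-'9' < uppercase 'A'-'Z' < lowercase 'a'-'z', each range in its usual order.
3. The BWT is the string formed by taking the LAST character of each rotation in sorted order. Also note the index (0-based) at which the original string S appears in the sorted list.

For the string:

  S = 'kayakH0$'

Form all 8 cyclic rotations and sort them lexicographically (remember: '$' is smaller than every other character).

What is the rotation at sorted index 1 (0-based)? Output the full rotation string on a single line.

Answer: 0$kayakH

Derivation:
All 8 rotations (rotation i = S[i:]+S[:i]):
  rot[0] = kayakH0$
  rot[1] = ayakH0$k
  rot[2] = yakH0$ka
  rot[3] = akH0$kay
  rot[4] = kH0$kaya
  rot[5] = H0$kayak
  rot[6] = 0$kayakH
  rot[7] = $kayakH0
Sorted (with $ < everything):
  sorted[0] = $kayakH0
  sorted[1] = 0$kayakH
  sorted[2] = H0$kayak
  sorted[3] = akH0$kay
  sorted[4] = ayakH0$k
  sorted[5] = kH0$kaya
  sorted[6] = kayakH0$
  sorted[7] = yakH0$ka
sorted[1] = 0$kayakH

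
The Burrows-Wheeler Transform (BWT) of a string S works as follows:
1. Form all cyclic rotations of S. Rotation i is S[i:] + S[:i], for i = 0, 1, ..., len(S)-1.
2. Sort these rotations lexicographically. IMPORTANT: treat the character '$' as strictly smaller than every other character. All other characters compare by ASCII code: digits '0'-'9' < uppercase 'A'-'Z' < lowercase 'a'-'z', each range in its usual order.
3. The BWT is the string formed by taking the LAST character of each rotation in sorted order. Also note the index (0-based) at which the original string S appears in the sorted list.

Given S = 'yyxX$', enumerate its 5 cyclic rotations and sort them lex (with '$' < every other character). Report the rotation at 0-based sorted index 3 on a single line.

All 5 rotations (rotation i = S[i:]+S[:i]):
  rot[0] = yyxX$
  rot[1] = yxX$y
  rot[2] = xX$yy
  rot[3] = X$yyx
  rot[4] = $yyxX
Sorted (with $ < everything):
  sorted[0] = $yyxX
  sorted[1] = X$yyx
  sorted[2] = xX$yy
  sorted[3] = yxX$y
  sorted[4] = yyxX$
sorted[3] = yxX$y

Answer: yxX$y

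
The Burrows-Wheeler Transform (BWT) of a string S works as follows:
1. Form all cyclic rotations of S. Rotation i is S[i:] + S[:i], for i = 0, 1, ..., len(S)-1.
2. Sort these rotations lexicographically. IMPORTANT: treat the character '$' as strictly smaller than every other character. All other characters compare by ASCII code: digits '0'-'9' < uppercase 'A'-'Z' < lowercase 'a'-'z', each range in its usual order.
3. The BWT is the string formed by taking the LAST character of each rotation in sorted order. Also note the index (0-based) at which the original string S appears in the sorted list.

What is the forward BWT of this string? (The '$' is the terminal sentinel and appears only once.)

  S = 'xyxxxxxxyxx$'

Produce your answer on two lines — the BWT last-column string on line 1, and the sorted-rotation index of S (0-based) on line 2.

All 12 rotations (rotation i = S[i:]+S[:i]):
  rot[0] = xyxxxxxxyxx$
  rot[1] = yxxxxxxyxx$x
  rot[2] = xxxxxxyxx$xy
  rot[3] = xxxxxyxx$xyx
  rot[4] = xxxxyxx$xyxx
  rot[5] = xxxyxx$xyxxx
  rot[6] = xxyxx$xyxxxx
  rot[7] = xyxx$xyxxxxx
  rot[8] = yxx$xyxxxxxx
  rot[9] = xx$xyxxxxxxy
  rot[10] = x$xyxxxxxxyx
  rot[11] = $xyxxxxxxyxx
Sorted (with $ < everything):
  sorted[0] = $xyxxxxxxyxx  (last char: 'x')
  sorted[1] = x$xyxxxxxxyx  (last char: 'x')
  sorted[2] = xx$xyxxxxxxy  (last char: 'y')
  sorted[3] = xxxxxxyxx$xy  (last char: 'y')
  sorted[4] = xxxxxyxx$xyx  (last char: 'x')
  sorted[5] = xxxxyxx$xyxx  (last char: 'x')
  sorted[6] = xxxyxx$xyxxx  (last char: 'x')
  sorted[7] = xxyxx$xyxxxx  (last char: 'x')
  sorted[8] = xyxx$xyxxxxx  (last char: 'x')
  sorted[9] = xyxxxxxxyxx$  (last char: '$')
  sorted[10] = yxx$xyxxxxxx  (last char: 'x')
  sorted[11] = yxxxxxxyxx$x  (last char: 'x')
Last column: xxyyxxxxx$xx
Original string S is at sorted index 9

Answer: xxyyxxxxx$xx
9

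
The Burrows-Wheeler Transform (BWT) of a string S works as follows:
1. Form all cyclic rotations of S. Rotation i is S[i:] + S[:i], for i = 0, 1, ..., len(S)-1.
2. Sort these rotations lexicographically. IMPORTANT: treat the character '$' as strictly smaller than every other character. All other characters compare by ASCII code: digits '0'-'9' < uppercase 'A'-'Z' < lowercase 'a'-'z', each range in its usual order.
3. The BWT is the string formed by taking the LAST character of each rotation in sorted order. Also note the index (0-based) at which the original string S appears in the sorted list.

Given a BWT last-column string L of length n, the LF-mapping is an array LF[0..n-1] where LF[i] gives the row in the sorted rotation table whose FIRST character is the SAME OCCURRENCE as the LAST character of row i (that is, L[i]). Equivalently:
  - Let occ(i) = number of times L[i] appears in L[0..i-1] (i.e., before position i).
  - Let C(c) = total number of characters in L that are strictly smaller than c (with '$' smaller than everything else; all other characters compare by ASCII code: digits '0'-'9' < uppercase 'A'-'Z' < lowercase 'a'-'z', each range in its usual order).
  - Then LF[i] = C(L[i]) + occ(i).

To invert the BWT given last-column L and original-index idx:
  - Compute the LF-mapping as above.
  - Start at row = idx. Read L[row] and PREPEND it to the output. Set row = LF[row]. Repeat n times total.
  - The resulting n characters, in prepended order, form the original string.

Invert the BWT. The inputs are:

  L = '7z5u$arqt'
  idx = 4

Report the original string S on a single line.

LF mapping: 2 8 1 7 0 3 5 4 6
Walk LF starting at row 4, prepending L[row]:
  step 1: row=4, L[4]='$', prepend. Next row=LF[4]=0
  step 2: row=0, L[0]='7', prepend. Next row=LF[0]=2
  step 3: row=2, L[2]='5', prepend. Next row=LF[2]=1
  step 4: row=1, L[1]='z', prepend. Next row=LF[1]=8
  step 5: row=8, L[8]='t', prepend. Next row=LF[8]=6
  step 6: row=6, L[6]='r', prepend. Next row=LF[6]=5
  step 7: row=5, L[5]='a', prepend. Next row=LF[5]=3
  step 8: row=3, L[3]='u', prepend. Next row=LF[3]=7
  step 9: row=7, L[7]='q', prepend. Next row=LF[7]=4
Reversed output: quartz57$

Answer: quartz57$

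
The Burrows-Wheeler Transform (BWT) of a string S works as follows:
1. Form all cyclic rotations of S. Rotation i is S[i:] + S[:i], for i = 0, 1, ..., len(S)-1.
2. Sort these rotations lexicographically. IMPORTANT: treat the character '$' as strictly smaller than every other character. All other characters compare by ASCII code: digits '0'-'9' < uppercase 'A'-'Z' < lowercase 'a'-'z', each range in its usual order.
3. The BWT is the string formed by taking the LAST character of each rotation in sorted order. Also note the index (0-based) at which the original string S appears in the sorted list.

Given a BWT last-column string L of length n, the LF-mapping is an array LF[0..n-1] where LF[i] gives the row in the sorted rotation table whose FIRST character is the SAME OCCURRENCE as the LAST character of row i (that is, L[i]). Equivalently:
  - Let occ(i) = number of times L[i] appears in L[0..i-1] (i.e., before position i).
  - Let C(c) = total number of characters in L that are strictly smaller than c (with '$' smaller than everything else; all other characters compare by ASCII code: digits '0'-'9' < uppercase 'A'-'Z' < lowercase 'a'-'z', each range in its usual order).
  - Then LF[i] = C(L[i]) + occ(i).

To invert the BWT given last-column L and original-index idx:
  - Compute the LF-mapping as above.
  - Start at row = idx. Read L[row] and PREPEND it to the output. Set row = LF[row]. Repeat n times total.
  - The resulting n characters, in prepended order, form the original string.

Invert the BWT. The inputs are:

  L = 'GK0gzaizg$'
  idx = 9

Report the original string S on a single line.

Answer: zigzagK0G$

Derivation:
LF mapping: 2 3 1 5 8 4 7 9 6 0
Walk LF starting at row 9, prepending L[row]:
  step 1: row=9, L[9]='$', prepend. Next row=LF[9]=0
  step 2: row=0, L[0]='G', prepend. Next row=LF[0]=2
  step 3: row=2, L[2]='0', prepend. Next row=LF[2]=1
  step 4: row=1, L[1]='K', prepend. Next row=LF[1]=3
  step 5: row=3, L[3]='g', prepend. Next row=LF[3]=5
  step 6: row=5, L[5]='a', prepend. Next row=LF[5]=4
  step 7: row=4, L[4]='z', prepend. Next row=LF[4]=8
  step 8: row=8, L[8]='g', prepend. Next row=LF[8]=6
  step 9: row=6, L[6]='i', prepend. Next row=LF[6]=7
  step 10: row=7, L[7]='z', prepend. Next row=LF[7]=9
Reversed output: zigzagK0G$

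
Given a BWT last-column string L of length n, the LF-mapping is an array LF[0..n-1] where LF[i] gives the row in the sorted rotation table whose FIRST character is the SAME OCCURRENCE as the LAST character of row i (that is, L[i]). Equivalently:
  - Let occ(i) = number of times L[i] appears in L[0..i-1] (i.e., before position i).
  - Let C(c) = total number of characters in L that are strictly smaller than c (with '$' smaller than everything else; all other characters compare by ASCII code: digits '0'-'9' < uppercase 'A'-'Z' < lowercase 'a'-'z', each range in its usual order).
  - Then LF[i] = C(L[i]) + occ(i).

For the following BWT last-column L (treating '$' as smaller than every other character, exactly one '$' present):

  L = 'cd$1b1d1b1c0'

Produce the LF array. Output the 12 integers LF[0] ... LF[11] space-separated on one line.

Answer: 8 10 0 2 6 3 11 4 7 5 9 1

Derivation:
Char counts: '$':1, '0':1, '1':4, 'b':2, 'c':2, 'd':2
C (first-col start): C('$')=0, C('0')=1, C('1')=2, C('b')=6, C('c')=8, C('d')=10
L[0]='c': occ=0, LF[0]=C('c')+0=8+0=8
L[1]='d': occ=0, LF[1]=C('d')+0=10+0=10
L[2]='$': occ=0, LF[2]=C('$')+0=0+0=0
L[3]='1': occ=0, LF[3]=C('1')+0=2+0=2
L[4]='b': occ=0, LF[4]=C('b')+0=6+0=6
L[5]='1': occ=1, LF[5]=C('1')+1=2+1=3
L[6]='d': occ=1, LF[6]=C('d')+1=10+1=11
L[7]='1': occ=2, LF[7]=C('1')+2=2+2=4
L[8]='b': occ=1, LF[8]=C('b')+1=6+1=7
L[9]='1': occ=3, LF[9]=C('1')+3=2+3=5
L[10]='c': occ=1, LF[10]=C('c')+1=8+1=9
L[11]='0': occ=0, LF[11]=C('0')+0=1+0=1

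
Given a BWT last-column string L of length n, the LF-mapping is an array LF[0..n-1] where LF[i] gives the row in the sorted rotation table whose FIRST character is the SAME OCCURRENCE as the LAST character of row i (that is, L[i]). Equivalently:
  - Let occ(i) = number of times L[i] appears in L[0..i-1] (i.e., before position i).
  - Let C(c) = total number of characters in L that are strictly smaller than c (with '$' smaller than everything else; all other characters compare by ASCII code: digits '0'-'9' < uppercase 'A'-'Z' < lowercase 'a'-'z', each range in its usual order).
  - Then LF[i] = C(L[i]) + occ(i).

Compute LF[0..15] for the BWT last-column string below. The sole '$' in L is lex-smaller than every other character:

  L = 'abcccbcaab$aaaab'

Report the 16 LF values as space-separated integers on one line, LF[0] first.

Char counts: '$':1, 'a':7, 'b':4, 'c':4
C (first-col start): C('$')=0, C('a')=1, C('b')=8, C('c')=12
L[0]='a': occ=0, LF[0]=C('a')+0=1+0=1
L[1]='b': occ=0, LF[1]=C('b')+0=8+0=8
L[2]='c': occ=0, LF[2]=C('c')+0=12+0=12
L[3]='c': occ=1, LF[3]=C('c')+1=12+1=13
L[4]='c': occ=2, LF[4]=C('c')+2=12+2=14
L[5]='b': occ=1, LF[5]=C('b')+1=8+1=9
L[6]='c': occ=3, LF[6]=C('c')+3=12+3=15
L[7]='a': occ=1, LF[7]=C('a')+1=1+1=2
L[8]='a': occ=2, LF[8]=C('a')+2=1+2=3
L[9]='b': occ=2, LF[9]=C('b')+2=8+2=10
L[10]='$': occ=0, LF[10]=C('$')+0=0+0=0
L[11]='a': occ=3, LF[11]=C('a')+3=1+3=4
L[12]='a': occ=4, LF[12]=C('a')+4=1+4=5
L[13]='a': occ=5, LF[13]=C('a')+5=1+5=6
L[14]='a': occ=6, LF[14]=C('a')+6=1+6=7
L[15]='b': occ=3, LF[15]=C('b')+3=8+3=11

Answer: 1 8 12 13 14 9 15 2 3 10 0 4 5 6 7 11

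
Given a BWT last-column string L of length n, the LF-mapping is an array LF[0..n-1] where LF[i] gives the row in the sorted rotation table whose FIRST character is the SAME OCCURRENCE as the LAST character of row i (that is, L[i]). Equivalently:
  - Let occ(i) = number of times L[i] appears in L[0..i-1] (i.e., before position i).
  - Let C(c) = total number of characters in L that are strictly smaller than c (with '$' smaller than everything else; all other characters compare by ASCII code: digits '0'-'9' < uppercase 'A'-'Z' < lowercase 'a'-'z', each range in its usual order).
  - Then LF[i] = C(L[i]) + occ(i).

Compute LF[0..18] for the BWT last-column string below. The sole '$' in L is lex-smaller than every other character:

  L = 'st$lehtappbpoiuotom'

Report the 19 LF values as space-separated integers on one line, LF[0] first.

Char counts: '$':1, 'a':1, 'b':1, 'e':1, 'h':1, 'i':1, 'l':1, 'm':1, 'o':3, 'p':3, 's':1, 't':3, 'u':1
C (first-col start): C('$')=0, C('a')=1, C('b')=2, C('e')=3, C('h')=4, C('i')=5, C('l')=6, C('m')=7, C('o')=8, C('p')=11, C('s')=14, C('t')=15, C('u')=18
L[0]='s': occ=0, LF[0]=C('s')+0=14+0=14
L[1]='t': occ=0, LF[1]=C('t')+0=15+0=15
L[2]='$': occ=0, LF[2]=C('$')+0=0+0=0
L[3]='l': occ=0, LF[3]=C('l')+0=6+0=6
L[4]='e': occ=0, LF[4]=C('e')+0=3+0=3
L[5]='h': occ=0, LF[5]=C('h')+0=4+0=4
L[6]='t': occ=1, LF[6]=C('t')+1=15+1=16
L[7]='a': occ=0, LF[7]=C('a')+0=1+0=1
L[8]='p': occ=0, LF[8]=C('p')+0=11+0=11
L[9]='p': occ=1, LF[9]=C('p')+1=11+1=12
L[10]='b': occ=0, LF[10]=C('b')+0=2+0=2
L[11]='p': occ=2, LF[11]=C('p')+2=11+2=13
L[12]='o': occ=0, LF[12]=C('o')+0=8+0=8
L[13]='i': occ=0, LF[13]=C('i')+0=5+0=5
L[14]='u': occ=0, LF[14]=C('u')+0=18+0=18
L[15]='o': occ=1, LF[15]=C('o')+1=8+1=9
L[16]='t': occ=2, LF[16]=C('t')+2=15+2=17
L[17]='o': occ=2, LF[17]=C('o')+2=8+2=10
L[18]='m': occ=0, LF[18]=C('m')+0=7+0=7

Answer: 14 15 0 6 3 4 16 1 11 12 2 13 8 5 18 9 17 10 7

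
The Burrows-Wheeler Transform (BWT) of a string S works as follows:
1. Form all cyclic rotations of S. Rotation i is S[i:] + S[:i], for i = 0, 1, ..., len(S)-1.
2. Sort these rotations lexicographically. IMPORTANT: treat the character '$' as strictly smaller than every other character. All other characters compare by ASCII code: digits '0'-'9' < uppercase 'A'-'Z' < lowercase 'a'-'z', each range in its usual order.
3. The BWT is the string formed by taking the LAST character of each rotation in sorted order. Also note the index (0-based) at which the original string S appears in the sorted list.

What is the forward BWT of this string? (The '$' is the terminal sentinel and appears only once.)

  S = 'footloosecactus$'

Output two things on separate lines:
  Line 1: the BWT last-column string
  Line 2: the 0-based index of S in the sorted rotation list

All 16 rotations (rotation i = S[i:]+S[:i]):
  rot[0] = footloosecactus$
  rot[1] = ootloosecactus$f
  rot[2] = otloosecactus$fo
  rot[3] = tloosecactus$foo
  rot[4] = loosecactus$foot
  rot[5] = oosecactus$footl
  rot[6] = osecactus$footlo
  rot[7] = secactus$footloo
  rot[8] = ecactus$footloos
  rot[9] = cactus$footloose
  rot[10] = actus$footloosec
  rot[11] = ctus$footlooseca
  rot[12] = tus$footloosecac
  rot[13] = us$footloosecact
  rot[14] = s$footloosecactu
  rot[15] = $footloosecactus
Sorted (with $ < everything):
  sorted[0] = $footloosecactus  (last char: 's')
  sorted[1] = actus$footloosec  (last char: 'c')
  sorted[2] = cactus$footloose  (last char: 'e')
  sorted[3] = ctus$footlooseca  (last char: 'a')
  sorted[4] = ecactus$footloos  (last char: 's')
  sorted[5] = footloosecactus$  (last char: '$')
  sorted[6] = loosecactus$foot  (last char: 't')
  sorted[7] = oosecactus$footl  (last char: 'l')
  sorted[8] = ootloosecactus$f  (last char: 'f')
  sorted[9] = osecactus$footlo  (last char: 'o')
  sorted[10] = otloosecactus$fo  (last char: 'o')
  sorted[11] = s$footloosecactu  (last char: 'u')
  sorted[12] = secactus$footloo  (last char: 'o')
  sorted[13] = tloosecactus$foo  (last char: 'o')
  sorted[14] = tus$footloosecac  (last char: 'c')
  sorted[15] = us$footloosecact  (last char: 't')
Last column: sceas$tlfoouooct
Original string S is at sorted index 5

Answer: sceas$tlfoouooct
5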